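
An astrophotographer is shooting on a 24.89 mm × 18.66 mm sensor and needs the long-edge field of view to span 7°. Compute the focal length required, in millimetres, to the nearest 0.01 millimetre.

From α = 2·arctan(w/2f) we get f = w / (2·tan(α/2)).
With w = 24.89 mm and α/2 = 3.5°, tan(α/2) ≈ 0.06116, so f ≈ 24.89 / 0.12233 ≈ 203.4740 mm.

203.47 mm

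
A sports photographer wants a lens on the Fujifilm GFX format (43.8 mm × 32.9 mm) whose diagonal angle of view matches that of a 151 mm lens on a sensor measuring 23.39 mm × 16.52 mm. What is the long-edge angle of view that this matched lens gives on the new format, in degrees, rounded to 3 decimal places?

8.671°

Sensor diagonal = √(23.39² + 16.52²) = √820.0025 ≈ 28.6357 mm.
Sensor diagonal = √(43.8² + 32.9²) = √3000.8500 ≈ 54.7800 mm.
Equal diagonal AOV ⇒ f₂ = f₁ · 54.7800/28.6357 = 151 × 1.91300 ≈ 288.8627 mm.
Long-edge AOV on the new format = 2·arctan(43.8 / (2 × 288.8627)) = 2·arctan(0.07581) ≈ 8.6711°.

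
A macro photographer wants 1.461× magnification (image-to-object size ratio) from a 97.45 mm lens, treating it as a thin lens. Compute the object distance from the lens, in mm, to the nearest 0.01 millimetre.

164.15 mm

With m = dᵢ/dₒ and 1/f = 1/dₒ + 1/dᵢ, substituting dᵢ = m·dₒ gives 1/f = (1 + 1/m)/dₒ, hence dₒ = f·(1 + 1/m).
dₒ = 97.45 × (1 + 1/1.461) = 97.45 × 1.68446 ≈ 164.151 mm.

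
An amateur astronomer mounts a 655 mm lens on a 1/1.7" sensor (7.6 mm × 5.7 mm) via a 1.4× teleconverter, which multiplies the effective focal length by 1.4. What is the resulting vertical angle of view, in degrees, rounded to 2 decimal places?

Effective focal length f = 655 × 1.4 = 917 mm.
α = 2·arctan(5.7 / (2 × 917)) = 2·arctan(0.00311) ≈ 0.3561°.

0.36°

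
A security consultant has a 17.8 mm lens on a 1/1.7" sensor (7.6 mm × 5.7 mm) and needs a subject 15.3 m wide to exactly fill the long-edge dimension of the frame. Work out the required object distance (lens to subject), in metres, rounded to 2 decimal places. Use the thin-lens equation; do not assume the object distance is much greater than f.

W: 15.3 m = 15300 mm.
Magnification m = w/W = dᵢ/dₒ; combined with 1/f = 1/dₒ + 1/dᵢ this gives dₒ = f·(1 + W/w).
dₒ = 17.8 mm × (1 + 15300/7.6) = 17.8 × 2014.1579 ≈ 35852.011 mm = 35.852 m.

35.85 m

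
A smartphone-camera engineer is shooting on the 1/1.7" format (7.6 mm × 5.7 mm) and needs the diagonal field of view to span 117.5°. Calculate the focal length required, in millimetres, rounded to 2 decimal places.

Sensor diagonal = √(7.6² + 5.7²) = √90.2500 ≈ 9.5000 mm.
From α = 2·arctan(d/2f) we get f = d / (2·tan(α/2)).
With d = 9.5000 mm and α/2 = 58.75°, tan(α/2) ≈ 1.64795, so f ≈ 9.5000 / 3.29590 ≈ 2.8824 mm.

2.88 mm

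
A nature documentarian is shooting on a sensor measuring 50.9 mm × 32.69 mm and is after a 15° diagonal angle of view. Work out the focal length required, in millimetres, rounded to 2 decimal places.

229.75 mm

Sensor diagonal = √(50.9² + 32.69²) = √3659.4461 ≈ 60.4934 mm.
From α = 2·arctan(d/2f) we get f = d / (2·tan(α/2)).
With d = 60.4934 mm and α/2 = 7.5°, tan(α/2) ≈ 0.13165, so f ≈ 60.4934 / 0.26330 ≈ 229.7463 mm.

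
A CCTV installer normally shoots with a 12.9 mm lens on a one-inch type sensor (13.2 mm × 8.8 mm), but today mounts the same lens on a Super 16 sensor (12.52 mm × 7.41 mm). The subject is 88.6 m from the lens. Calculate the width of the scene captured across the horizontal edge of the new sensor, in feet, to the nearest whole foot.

282 ft

The focal length stays 12.9 mm; the relevant sensor dimension is now w = 12.52 mm. Object distance dₒ = 88.6 m = 88600 mm.
Thin-lens field width W = w·(dₒ − f)/f = 12.52 × (88600 − 12.9)/12.9 ≈ 85977.558 mm = 85977.558/304.8 ft = 282.079 ft.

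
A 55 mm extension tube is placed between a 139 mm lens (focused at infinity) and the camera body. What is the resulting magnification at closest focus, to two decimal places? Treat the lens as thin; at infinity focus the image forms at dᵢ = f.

0.40×

The tube moves the image plane from f to f + e, so dᵢ = 139 + 55 = 194 mm. Focus is achieved when 1/f = 1/dₒ + 1/dᵢ, giving dₒ = 1/(1/f − 1/(f+e)).
Magnification m = dᵢ/dₒ = (f+e)·(1/f − 1/(f+e)) = e/f = 55/139 ≈ 0.3957.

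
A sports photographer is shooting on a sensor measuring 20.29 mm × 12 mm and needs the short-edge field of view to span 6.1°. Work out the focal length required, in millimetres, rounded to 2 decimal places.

From α = 2·arctan(h/2f) we get f = h / (2·tan(α/2)).
With h = 12 mm and α/2 = 3.05°, tan(α/2) ≈ 0.05328, so f ≈ 12 / 0.10657 ≈ 112.6065 mm.

112.61 mm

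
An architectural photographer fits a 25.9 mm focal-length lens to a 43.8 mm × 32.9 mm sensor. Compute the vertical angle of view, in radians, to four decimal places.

1.1317 rad

Angle of view α = 2·arctan(h/2f) with h = 32.9 mm and f = 25.9 mm.
h/2f = 0.63514; arctan(0.63514) ≈ 0.5659 rad, so α ≈ 1.1317 rad.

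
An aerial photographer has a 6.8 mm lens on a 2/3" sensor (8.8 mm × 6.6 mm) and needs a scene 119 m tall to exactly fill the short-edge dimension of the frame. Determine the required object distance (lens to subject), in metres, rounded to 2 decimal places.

W: 119 m = 119000 mm.
Magnification m = h/W = dᵢ/dₒ; combined with 1/f = 1/dₒ + 1/dᵢ this gives dₒ = f·(1 + W/h).
dₒ = 6.8 mm × (1 + 119000/6.6) = 6.8 × 18031.3030 ≈ 122612.861 mm = 122.613 m.

122.61 m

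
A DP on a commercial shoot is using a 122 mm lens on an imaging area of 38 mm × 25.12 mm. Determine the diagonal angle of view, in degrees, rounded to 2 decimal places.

Sensor diagonal = √(38² + 25.12²) = √2075.0144 ≈ 45.5523 mm.
Angle of view α = 2·arctan(d/2f) with d = 45.5523 mm and f = 122 mm.
d/2f = 0.18669; arctan(0.18669) ≈ 10.5748°, so α ≈ 21.1496°.

21.15°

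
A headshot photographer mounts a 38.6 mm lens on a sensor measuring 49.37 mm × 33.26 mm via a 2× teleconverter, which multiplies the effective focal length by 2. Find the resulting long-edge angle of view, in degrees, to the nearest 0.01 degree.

35.46°

Effective focal length f = 38.6 × 2 = 77.2 mm.
α = 2·arctan(49.37 / (2 × 77.2)) = 2·arctan(0.31975) ≈ 35.4638°.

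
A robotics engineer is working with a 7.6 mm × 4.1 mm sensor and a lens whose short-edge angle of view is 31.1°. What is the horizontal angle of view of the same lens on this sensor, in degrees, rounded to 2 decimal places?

From the short-edge AOV: f = 4.1 / (2·tan(15.55°)) = 4.1 / 0.55653 ≈ 7.3671 mm.
Horizontal AOV = 2·arctan(7.6 / (2 × 7.3671)) = 2·arctan(0.51581) ≈ 54.5700°.

54.57°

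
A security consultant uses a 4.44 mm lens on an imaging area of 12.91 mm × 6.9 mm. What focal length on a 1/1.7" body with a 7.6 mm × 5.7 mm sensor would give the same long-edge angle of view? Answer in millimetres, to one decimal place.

Equal angle of view means equal width/f ratio, so f₂ = f₁ · (width₂/width₁) = 4.44 × 7.6/12.91.
f₂ = 4.44 × 0.58869 ≈ 2.614 mm.

2.6 mm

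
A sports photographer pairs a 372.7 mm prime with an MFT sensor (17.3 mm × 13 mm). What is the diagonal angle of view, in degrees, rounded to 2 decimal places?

Sensor diagonal = √(17.3² + 13²) = √468.2900 ≈ 21.6400 mm.
Angle of view α = 2·arctan(d/2f) with d = 21.6400 mm and f = 372.7 mm.
d/2f = 0.02903; arctan(0.02903) ≈ 1.6629°, so α ≈ 3.3258°.

3.33°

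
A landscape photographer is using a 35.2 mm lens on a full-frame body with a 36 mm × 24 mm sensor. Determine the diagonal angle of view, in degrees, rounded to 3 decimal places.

Sensor diagonal = √(36² + 24²) = √1872.0000 ≈ 43.2666 mm.
Angle of view α = 2·arctan(d/2f) with d = 43.2666 mm and f = 35.2 mm.
d/2f = 0.61458; arctan(0.61458) ≈ 31.5742°, so α ≈ 63.1483°.

63.148°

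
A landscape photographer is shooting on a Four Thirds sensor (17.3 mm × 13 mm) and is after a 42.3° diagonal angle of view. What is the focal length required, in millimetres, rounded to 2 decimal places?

Sensor diagonal = √(17.3² + 13²) = √468.2900 ≈ 21.6400 mm.
From α = 2·arctan(d/2f) we get f = d / (2·tan(α/2)).
With d = 21.6400 mm and α/2 = 21.15°, tan(α/2) ≈ 0.38687, so f ≈ 21.6400 / 0.77374 ≈ 27.9680 mm.

27.97 mm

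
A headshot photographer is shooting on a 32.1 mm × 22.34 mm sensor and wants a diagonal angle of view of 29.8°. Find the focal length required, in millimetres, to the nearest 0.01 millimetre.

Sensor diagonal = √(32.1² + 22.34²) = √1529.4856 ≈ 39.1086 mm.
From α = 2·arctan(d/2f) we get f = d / (2·tan(α/2)).
With d = 39.1086 mm and α/2 = 14.9°, tan(α/2) ≈ 0.26608, so f ≈ 39.1086 / 0.53216 ≈ 73.4905 mm.

73.49 mm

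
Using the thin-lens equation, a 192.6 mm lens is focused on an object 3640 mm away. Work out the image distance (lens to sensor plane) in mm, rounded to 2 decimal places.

1/dᵢ = 1/f − 1/dₒ = 1/192.6 − 1/3640 = 0.0049174 mm⁻¹.
dᵢ = 1/0.0049174 ≈ 203.3602 mm.

203.36 mm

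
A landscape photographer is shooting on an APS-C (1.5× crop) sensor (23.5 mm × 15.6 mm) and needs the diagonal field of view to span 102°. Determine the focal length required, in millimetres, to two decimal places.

Sensor diagonal = √(23.5² + 15.6²) = √795.6100 ≈ 28.2066 mm.
From α = 2·arctan(d/2f) we get f = d / (2·tan(α/2)).
With d = 28.2066 mm and α/2 = 51°, tan(α/2) ≈ 1.23490, so f ≈ 28.2066 / 2.46979 ≈ 11.4206 mm.

11.42 mm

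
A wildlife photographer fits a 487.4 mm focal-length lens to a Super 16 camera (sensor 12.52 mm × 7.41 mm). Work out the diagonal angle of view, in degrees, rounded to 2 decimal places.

Sensor diagonal = √(12.52² + 7.41²) = √211.6585 ≈ 14.5485 mm.
Angle of view α = 2·arctan(d/2f) with d = 14.5485 mm and f = 487.4 mm.
d/2f = 0.01492; arctan(0.01492) ≈ 0.8551°, so α ≈ 1.7101°.

1.71°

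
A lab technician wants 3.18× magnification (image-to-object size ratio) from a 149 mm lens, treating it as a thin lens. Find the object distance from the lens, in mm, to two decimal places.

195.86 mm

With m = dᵢ/dₒ and 1/f = 1/dₒ + 1/dᵢ, substituting dᵢ = m·dₒ gives 1/f = (1 + 1/m)/dₒ, hence dₒ = f·(1 + 1/m).
dₒ = 149 × (1 + 1/3.18) = 149 × 1.31447 ≈ 195.855 mm.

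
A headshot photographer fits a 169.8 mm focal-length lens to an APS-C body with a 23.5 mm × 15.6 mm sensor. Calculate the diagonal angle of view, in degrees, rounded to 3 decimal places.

Sensor diagonal = √(23.5² + 15.6²) = √795.6100 ≈ 28.2066 mm.
Angle of view α = 2·arctan(d/2f) with d = 28.2066 mm and f = 169.8 mm.
d/2f = 0.08306; arctan(0.08306) ≈ 4.7480°, so α ≈ 9.4960°.

9.496°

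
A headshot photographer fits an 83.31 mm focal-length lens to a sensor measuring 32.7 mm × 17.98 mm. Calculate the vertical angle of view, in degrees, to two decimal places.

Angle of view α = 2·arctan(h/2f) with h = 17.98 mm and f = 83.31 mm.
h/2f = 0.10791; arctan(0.10791) ≈ 6.1590°, so α ≈ 12.3179°.

12.32°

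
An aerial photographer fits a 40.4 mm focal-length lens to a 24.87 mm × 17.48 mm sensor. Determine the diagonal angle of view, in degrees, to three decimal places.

Sensor diagonal = √(24.87² + 17.48²) = √924.0673 ≈ 30.3985 mm.
Angle of view α = 2·arctan(d/2f) with d = 30.3985 mm and f = 40.4 mm.
d/2f = 0.37622; arctan(0.37622) ≈ 20.6172°, so α ≈ 41.2345°.

41.234°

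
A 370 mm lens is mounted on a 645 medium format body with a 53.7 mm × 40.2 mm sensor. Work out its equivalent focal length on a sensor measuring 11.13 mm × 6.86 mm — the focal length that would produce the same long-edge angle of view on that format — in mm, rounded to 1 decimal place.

76.7 mm

Equal angle of view means equal width/f ratio, so f₂ = f₁ · (width₂/width₁) = 370 × 11.13/53.7.
f₂ = 370 × 0.20726 ≈ 76.687 mm.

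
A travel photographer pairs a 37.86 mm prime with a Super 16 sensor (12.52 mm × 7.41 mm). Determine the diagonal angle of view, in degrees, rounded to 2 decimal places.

21.75°

Sensor diagonal = √(12.52² + 7.41²) = √211.6585 ≈ 14.5485 mm.
Angle of view α = 2·arctan(d/2f) with d = 14.5485 mm and f = 37.86 mm.
d/2f = 0.19214; arctan(0.19214) ≈ 10.8760°, so α ≈ 21.7520°.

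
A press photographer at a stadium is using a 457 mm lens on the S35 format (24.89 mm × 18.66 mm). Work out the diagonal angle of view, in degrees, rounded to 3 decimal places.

3.899°

Sensor diagonal = √(24.89² + 18.66²) = √967.7077 ≈ 31.1080 mm.
Angle of view α = 2·arctan(d/2f) with d = 31.1080 mm and f = 457 mm.
d/2f = 0.03404; arctan(0.03404) ≈ 1.9493°, so α ≈ 3.8986°.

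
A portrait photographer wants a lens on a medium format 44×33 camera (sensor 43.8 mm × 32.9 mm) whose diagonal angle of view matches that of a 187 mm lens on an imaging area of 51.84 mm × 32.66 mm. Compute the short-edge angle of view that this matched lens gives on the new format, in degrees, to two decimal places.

11.24°

Sensor diagonal = √(51.84² + 32.66²) = √3754.0612 ≈ 61.2704 mm.
Sensor diagonal = √(43.8² + 32.9²) = √3000.8500 ≈ 54.7800 mm.
Equal diagonal AOV ⇒ f₂ = f₁ · 54.7800/61.2704 = 187 × 0.89407 ≈ 167.1911 mm.
Short-edge AOV on the new format = 2·arctan(32.9 / (2 × 167.1911)) = 2·arctan(0.09839) ≈ 11.2385°.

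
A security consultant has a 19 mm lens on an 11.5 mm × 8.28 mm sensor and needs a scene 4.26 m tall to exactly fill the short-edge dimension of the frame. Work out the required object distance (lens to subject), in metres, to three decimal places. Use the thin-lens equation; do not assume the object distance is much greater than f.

9.794 m

W: 4.26 m = 4260 mm.
Magnification m = h/W = dᵢ/dₒ; combined with 1/f = 1/dₒ + 1/dᵢ this gives dₒ = f·(1 + W/h).
dₒ = 19 mm × (1 + 4260/8.28) = 19 × 515.4928 ≈ 9794.362 mm = 9.79436 m.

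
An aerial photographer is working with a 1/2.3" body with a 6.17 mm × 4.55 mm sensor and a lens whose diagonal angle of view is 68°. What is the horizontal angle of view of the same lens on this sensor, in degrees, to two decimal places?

Sensor diagonal = √(6.17² + 4.55²) = √58.7714 ≈ 7.6663 mm.
From the diagonal AOV: f = 7.6663 / (2·tan(34°)) = 7.6663 / 1.34902 ≈ 5.6828 mm.
Horizontal AOV = 2·arctan(6.17 / (2 × 5.6828)) = 2·arctan(0.54286) ≈ 56.9917°.

56.99°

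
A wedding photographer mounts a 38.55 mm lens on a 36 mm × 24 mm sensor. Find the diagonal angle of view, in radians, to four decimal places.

1.0228 rad

Sensor diagonal = √(36² + 24²) = √1872.0000 ≈ 43.2666 mm.
Angle of view α = 2·arctan(d/2f) with d = 43.2666 mm and f = 38.55 mm.
d/2f = 0.56118; arctan(0.56118) ≈ 0.5114 rad, so α ≈ 1.0228 rad.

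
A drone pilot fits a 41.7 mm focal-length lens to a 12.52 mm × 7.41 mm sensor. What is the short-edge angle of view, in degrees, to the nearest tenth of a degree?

10.2°

Angle of view α = 2·arctan(h/2f) with h = 7.41 mm and f = 41.7 mm.
h/2f = 0.08885; arctan(0.08885) ≈ 5.0773°, so α ≈ 10.1547°.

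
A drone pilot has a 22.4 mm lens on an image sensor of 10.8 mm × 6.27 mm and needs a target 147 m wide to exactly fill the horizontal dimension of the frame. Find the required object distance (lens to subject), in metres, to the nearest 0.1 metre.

304.9 m

W: 147 m = 147000 mm.
Magnification m = w/W = dᵢ/dₒ; combined with 1/f = 1/dₒ + 1/dᵢ this gives dₒ = f·(1 + W/w).
dₒ = 22.4 mm × (1 + 147000/10.8) = 22.4 × 13612.1111 ≈ 304911.289 mm = 304.911 m.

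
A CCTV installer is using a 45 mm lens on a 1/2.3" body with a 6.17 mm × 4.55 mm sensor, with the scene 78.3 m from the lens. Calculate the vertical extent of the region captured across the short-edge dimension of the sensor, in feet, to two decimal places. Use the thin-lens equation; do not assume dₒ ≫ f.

25.96 ft

dₒ: 78.3 m = 78300 mm.
Similar triangles through the lens centre give W/dₒ = h/dᵢ; with 1/f = 1/dₒ + 1/dᵢ this gives W = h·(dₒ − f)/f.
W = 4.55 mm × (78300 − 45) / 45 = 4.55 × 1739.0000 ≈ 7912.450 mm = 7912.450/304.8 ft = 25.9595 ft.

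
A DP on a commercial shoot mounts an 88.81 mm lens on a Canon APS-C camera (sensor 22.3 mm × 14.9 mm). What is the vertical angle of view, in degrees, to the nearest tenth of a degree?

Angle of view α = 2·arctan(h/2f) with h = 14.9 mm and f = 88.81 mm.
h/2f = 0.08389; arctan(0.08389) ≈ 4.7951°, so α ≈ 9.5903°.

9.6°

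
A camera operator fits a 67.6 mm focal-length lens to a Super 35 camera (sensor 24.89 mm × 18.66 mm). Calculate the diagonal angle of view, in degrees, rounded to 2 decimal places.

25.92°

Sensor diagonal = √(24.89² + 18.66²) = √967.7077 ≈ 31.1080 mm.
Angle of view α = 2·arctan(d/2f) with d = 31.1080 mm and f = 67.6 mm.
d/2f = 0.23009; arctan(0.23009) ≈ 12.9576°, so α ≈ 25.9152°.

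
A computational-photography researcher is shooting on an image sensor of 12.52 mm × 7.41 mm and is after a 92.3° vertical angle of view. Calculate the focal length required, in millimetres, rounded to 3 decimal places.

3.559 mm

From α = 2·arctan(h/2f) we get f = h / (2·tan(α/2)).
With h = 7.41 mm and α/2 = 46.15°, tan(α/2) ≈ 1.04097, so f ≈ 7.41 / 2.08194 ≈ 3.5592 mm.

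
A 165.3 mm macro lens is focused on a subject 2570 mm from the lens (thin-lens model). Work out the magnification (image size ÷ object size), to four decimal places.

0.0687×

Thin lens: 1/f = 1/dₒ + 1/dᵢ → 1/dᵢ = 1/165.3 − 1/2570 = 0.0056605 mm⁻¹, so dᵢ ≈ 176.6628 mm.
Magnification m = dᵢ/dₒ = 176.6628/2570 ≈ 0.06874.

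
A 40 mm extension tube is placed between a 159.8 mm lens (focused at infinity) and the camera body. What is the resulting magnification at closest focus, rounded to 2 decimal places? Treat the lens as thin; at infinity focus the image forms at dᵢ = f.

The tube moves the image plane from f to f + e, so dᵢ = 159.8 + 40 = 199.8 mm. Focus is achieved when 1/f = 1/dₒ + 1/dᵢ, giving dₒ = 1/(1/f − 1/(f+e)).
Magnification m = dᵢ/dₒ = (f+e)·(1/f − 1/(f+e)) = e/f = 40/159.8 ≈ 0.2503.

0.25×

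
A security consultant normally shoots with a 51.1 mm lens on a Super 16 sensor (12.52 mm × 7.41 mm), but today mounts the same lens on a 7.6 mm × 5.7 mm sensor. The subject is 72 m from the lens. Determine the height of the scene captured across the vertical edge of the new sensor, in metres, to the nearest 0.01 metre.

8.03 m

The focal length stays 51.1 mm; the relevant sensor dimension is now h = 5.7 mm. Object distance dₒ = 72 m = 72000 mm.
Thin-lens field height W = h·(dₒ − f)/f = 5.7 × (72000 − 51.1)/51.1 ≈ 8025.611 mm = 8.02561 m.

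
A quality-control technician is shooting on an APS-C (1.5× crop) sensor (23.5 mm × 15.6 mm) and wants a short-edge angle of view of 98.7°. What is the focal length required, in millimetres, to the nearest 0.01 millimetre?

From α = 2·arctan(h/2f) we get f = h / (2·tan(α/2)).
With h = 15.6 mm and α/2 = 49.35°, tan(α/2) ≈ 1.16466, so f ≈ 15.6 / 2.32932 ≈ 6.6972 mm.

6.70 mm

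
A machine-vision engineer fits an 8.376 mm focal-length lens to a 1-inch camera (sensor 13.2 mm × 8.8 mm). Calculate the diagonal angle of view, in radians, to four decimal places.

Sensor diagonal = √(13.2² + 8.8²) = √251.6800 ≈ 15.8644 mm.
Angle of view α = 2·arctan(d/2f) with d = 15.8644 mm and f = 8.376 mm.
d/2f = 0.94702; arctan(0.94702) ≈ 0.7582 rad, so α ≈ 1.5164 rad.

1.5164 rad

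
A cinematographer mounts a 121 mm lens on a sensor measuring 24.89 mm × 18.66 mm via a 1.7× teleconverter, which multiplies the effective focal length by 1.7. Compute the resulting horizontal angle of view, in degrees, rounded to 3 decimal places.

Effective focal length f = 121 × 1.7 = 205.7 mm.
α = 2·arctan(24.89 / (2 × 205.7)) = 2·arctan(0.06050) ≈ 6.9244°.

6.924°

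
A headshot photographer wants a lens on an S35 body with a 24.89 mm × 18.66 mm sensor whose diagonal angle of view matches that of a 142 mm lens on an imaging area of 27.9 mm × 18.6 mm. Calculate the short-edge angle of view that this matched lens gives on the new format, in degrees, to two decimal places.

8.10°

Sensor diagonal = √(27.9² + 18.6²) = √1124.3700 ≈ 33.5316 mm.
Sensor diagonal = √(24.89² + 18.66²) = √967.7077 ≈ 31.1080 mm.
Equal diagonal AOV ⇒ f₂ = f₁ · 31.1080/33.5316 = 142 × 0.92772 ≈ 131.7364 mm.
Short-edge AOV on the new format = 2·arctan(18.66 / (2 × 131.7364)) = 2·arctan(0.07082) ≈ 8.1022°.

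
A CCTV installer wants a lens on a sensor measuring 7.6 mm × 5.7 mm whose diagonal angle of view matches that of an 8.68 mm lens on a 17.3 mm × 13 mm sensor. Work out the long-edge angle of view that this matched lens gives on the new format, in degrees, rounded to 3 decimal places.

Sensor diagonal = √(17.3² + 13²) = √468.2900 ≈ 21.6400 mm.
Sensor diagonal = √(7.6² + 5.7²) = √90.2500 ≈ 9.5000 mm.
Equal diagonal AOV ⇒ f₂ = f₁ · 9.5000/21.6400 = 8.68 × 0.43900 ≈ 3.8105 mm.
Long-edge AOV on the new format = 2·arctan(7.6 / (2 × 3.8105)) = 2·arctan(0.99724) ≈ 89.8414°.

89.841°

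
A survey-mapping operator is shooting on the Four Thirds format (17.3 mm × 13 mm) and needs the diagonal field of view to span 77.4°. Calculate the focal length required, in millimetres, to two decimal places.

Sensor diagonal = √(17.3² + 13²) = √468.2900 ≈ 21.6400 mm.
From α = 2·arctan(d/2f) we get f = d / (2·tan(α/2)).
With d = 21.6400 mm and α/2 = 38.7°, tan(α/2) ≈ 0.80115, so f ≈ 21.6400 / 1.60230 ≈ 13.5056 mm.

13.51 mm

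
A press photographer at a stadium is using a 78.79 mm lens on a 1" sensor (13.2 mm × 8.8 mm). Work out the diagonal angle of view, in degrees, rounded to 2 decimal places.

Sensor diagonal = √(13.2² + 8.8²) = √251.6800 ≈ 15.8644 mm.
Angle of view α = 2·arctan(d/2f) with d = 15.8644 mm and f = 78.79 mm.
d/2f = 0.10068; arctan(0.10068) ≈ 5.7489°, so α ≈ 11.4978°.

11.50°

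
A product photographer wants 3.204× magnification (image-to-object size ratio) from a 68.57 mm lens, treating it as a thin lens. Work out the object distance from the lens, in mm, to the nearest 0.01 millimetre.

With m = dᵢ/dₒ and 1/f = 1/dₒ + 1/dᵢ, substituting dᵢ = m·dₒ gives 1/f = (1 + 1/m)/dₒ, hence dₒ = f·(1 + 1/m).
dₒ = 68.57 × (1 + 1/3.204) = 68.57 × 1.31211 ≈ 89.971 mm.

89.97 mm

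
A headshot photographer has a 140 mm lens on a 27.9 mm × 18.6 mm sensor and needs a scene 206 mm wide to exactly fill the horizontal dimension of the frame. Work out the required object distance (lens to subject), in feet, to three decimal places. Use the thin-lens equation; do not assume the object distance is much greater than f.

Magnification m = w/W = dᵢ/dₒ; combined with 1/f = 1/dₒ + 1/dᵢ this gives dₒ = f·(1 + W/w).
dₒ = 140 mm × (1 + 206/27.9) = 140 × 8.3835 ≈ 1173.692 mm = 1173.692/304.8 ft = 3.85069 ft.

3.851 ft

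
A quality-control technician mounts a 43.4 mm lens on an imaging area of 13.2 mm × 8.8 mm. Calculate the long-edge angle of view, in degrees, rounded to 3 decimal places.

17.294°

Angle of view α = 2·arctan(w/2f) with w = 13.2 mm and f = 43.4 mm.
w/2f = 0.15207; arctan(0.15207) ≈ 8.6469°, so α ≈ 17.2939°.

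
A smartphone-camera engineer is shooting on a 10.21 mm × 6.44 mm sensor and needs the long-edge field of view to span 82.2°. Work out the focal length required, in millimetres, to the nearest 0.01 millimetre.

From α = 2·arctan(w/2f) we get f = w / (2·tan(α/2)).
With w = 10.21 mm and α/2 = 41.1°, tan(α/2) ≈ 0.87236, so f ≈ 10.21 / 1.74471 ≈ 5.8520 mm.

5.85 mm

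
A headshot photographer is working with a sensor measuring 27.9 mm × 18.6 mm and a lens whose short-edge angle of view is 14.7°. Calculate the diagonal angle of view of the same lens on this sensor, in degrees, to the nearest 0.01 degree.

From the short-edge AOV: f = 18.6 / (2·tan(7.35°)) = 18.6 / 0.25798 ≈ 72.0986 mm.
Sensor diagonal = √(27.9² + 18.6²) = √1124.3700 ≈ 33.5316 mm.
Diagonal AOV = 2·arctan(33.5316 / (2 × 72.0986)) = 2·arctan(0.23254) ≈ 26.1818°.

26.18°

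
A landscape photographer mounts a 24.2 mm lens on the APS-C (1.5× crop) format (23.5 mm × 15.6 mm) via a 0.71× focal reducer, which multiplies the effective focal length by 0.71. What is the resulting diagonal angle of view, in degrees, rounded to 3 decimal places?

78.759°

Effective focal length f = 24.2 × 0.71 = 17.182 mm.
Sensor diagonal = √(23.5² + 15.6²) = √795.6100 ≈ 28.2066 mm.
α = 2·arctan(28.207 / (2 × 17.182)) = 2·arctan(0.82082) ≈ 78.7595°.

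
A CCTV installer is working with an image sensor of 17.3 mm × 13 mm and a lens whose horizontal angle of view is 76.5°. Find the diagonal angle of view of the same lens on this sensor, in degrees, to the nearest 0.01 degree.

89.20°

From the horizontal AOV: f = 17.3 / (2·tan(38.25°)) = 17.3 / 1.57667 ≈ 10.9725 mm.
Sensor diagonal = √(17.3² + 13²) = √468.2900 ≈ 21.6400 mm.
Diagonal AOV = 2·arctan(21.6400 / (2 × 10.9725)) = 2·arctan(0.98610) ≈ 89.1983°.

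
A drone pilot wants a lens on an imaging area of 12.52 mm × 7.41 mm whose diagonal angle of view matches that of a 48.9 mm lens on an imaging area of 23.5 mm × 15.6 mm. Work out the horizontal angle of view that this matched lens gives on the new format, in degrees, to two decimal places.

Sensor diagonal = √(23.5² + 15.6²) = √795.6100 ≈ 28.2066 mm.
Sensor diagonal = √(12.52² + 7.41²) = √211.6585 ≈ 14.5485 mm.
Equal diagonal AOV ⇒ f₂ = f₁ · 14.5485/28.2066 = 48.9 × 0.51578 ≈ 25.2218 mm.
Horizontal AOV on the new format = 2·arctan(12.52 / (2 × 25.2218)) = 2·arctan(0.24820) ≈ 27.8780°.

27.88°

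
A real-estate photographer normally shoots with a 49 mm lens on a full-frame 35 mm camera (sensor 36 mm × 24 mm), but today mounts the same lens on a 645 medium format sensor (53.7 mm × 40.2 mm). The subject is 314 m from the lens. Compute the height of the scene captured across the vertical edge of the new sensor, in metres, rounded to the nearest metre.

The focal length stays 49 mm; the relevant sensor dimension is now h = 40.2 mm. Object distance dₒ = 314 m = 314000 mm.
Thin-lens field height W = h·(dₒ − f)/f = 40.2 × (314000 − 49)/49 ≈ 257567.963 mm = 257.568 m.

258 m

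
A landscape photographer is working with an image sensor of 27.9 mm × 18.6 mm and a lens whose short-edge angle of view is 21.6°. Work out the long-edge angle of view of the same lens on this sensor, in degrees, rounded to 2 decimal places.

From the short-edge AOV: f = 18.6 / (2·tan(10.8°)) = 18.6 / 0.38152 ≈ 48.7523 mm.
Long-edge AOV = 2·arctan(27.9 / (2 × 48.7523)) = 2·arctan(0.28614) ≈ 31.9359°.

31.94°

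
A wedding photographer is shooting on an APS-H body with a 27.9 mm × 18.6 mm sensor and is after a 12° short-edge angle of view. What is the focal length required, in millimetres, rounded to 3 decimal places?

88.484 mm

From α = 2·arctan(h/2f) we get f = h / (2·tan(α/2)).
With h = 18.6 mm and α/2 = 6°, tan(α/2) ≈ 0.10510, so f ≈ 18.6 / 0.21021 ≈ 88.4836 mm.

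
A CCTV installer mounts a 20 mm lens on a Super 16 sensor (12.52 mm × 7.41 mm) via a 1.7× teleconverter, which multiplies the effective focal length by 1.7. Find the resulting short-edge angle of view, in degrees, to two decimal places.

12.44°

Effective focal length f = 20 × 1.7 = 34 mm.
α = 2·arctan(7.41 / (2 × 34)) = 2·arctan(0.10897) ≈ 12.4380°.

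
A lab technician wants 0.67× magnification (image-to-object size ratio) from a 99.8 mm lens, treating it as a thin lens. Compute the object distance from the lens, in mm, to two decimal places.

248.76 mm

With m = dᵢ/dₒ and 1/f = 1/dₒ + 1/dᵢ, substituting dᵢ = m·dₒ gives 1/f = (1 + 1/m)/dₒ, hence dₒ = f·(1 + 1/m).
dₒ = 99.8 × (1 + 1/0.67) = 99.8 × 2.49254 ≈ 248.755 mm.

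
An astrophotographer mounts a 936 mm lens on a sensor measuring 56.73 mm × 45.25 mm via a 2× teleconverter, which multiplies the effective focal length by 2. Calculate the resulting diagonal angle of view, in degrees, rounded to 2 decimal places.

2.22°

Effective focal length f = 936 × 2 = 1872 mm.
Sensor diagonal = √(56.73² + 45.25²) = √5265.8554 ≈ 72.5662 mm.
α = 2·arctan(72.566 / (2 × 1872)) = 2·arctan(0.01938) ≈ 2.2207°.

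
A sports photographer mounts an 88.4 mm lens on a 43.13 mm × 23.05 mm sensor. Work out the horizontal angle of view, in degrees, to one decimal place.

Angle of view α = 2·arctan(w/2f) with w = 43.13 mm and f = 88.4 mm.
w/2f = 0.24395; arctan(0.24395) ≈ 13.7094°, so α ≈ 27.4188°.

27.4°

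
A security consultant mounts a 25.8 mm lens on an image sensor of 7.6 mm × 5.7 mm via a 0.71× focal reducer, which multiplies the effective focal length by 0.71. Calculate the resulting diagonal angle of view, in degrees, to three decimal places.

29.074°

Effective focal length f = 25.8 × 0.71 = 18.318 mm.
Sensor diagonal = √(7.6² + 5.7²) = √90.2500 ≈ 9.5000 mm.
α = 2·arctan(9.500 / (2 × 18.318)) = 2·arctan(0.25931) ≈ 29.0741°.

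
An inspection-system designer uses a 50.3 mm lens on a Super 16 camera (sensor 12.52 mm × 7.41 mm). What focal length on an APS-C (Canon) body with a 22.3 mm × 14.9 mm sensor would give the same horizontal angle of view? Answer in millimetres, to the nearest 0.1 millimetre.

Equal angle of view means equal width/f ratio, so f₂ = f₁ · (width₂/width₁) = 50.3 × 22.3/12.52.
f₂ = 50.3 × 1.78115 ≈ 89.592 mm.

89.6 mm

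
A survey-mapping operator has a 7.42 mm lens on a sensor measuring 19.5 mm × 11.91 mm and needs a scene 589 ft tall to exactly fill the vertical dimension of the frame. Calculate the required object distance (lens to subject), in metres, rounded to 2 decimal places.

111.85 m

W: 589 ft × 304.8 mm/ft = 179527.19 mm.
Magnification m = h/W = dᵢ/dₒ; combined with 1/f = 1/dₒ + 1/dᵢ this gives dₒ = f·(1 + W/h).
dₒ = 7.42 mm × (1 + 179527/11.91) = 7.42 × 15074.6519 ≈ 111853.917 mm = 111.854 m.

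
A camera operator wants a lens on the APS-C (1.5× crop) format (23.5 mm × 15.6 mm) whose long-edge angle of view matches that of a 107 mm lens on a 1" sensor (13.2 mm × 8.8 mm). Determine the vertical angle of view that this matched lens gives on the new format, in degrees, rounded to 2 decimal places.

4.69°

Equal long-edge AOV ⇒ f₂ = f₁ · 23.5/13.2 = 107 × 1.78030 ≈ 190.4924 mm.
Vertical AOV on the new format = 2·arctan(15.6 / (2 × 190.4924)) = 2·arctan(0.04095) ≈ 4.6895°.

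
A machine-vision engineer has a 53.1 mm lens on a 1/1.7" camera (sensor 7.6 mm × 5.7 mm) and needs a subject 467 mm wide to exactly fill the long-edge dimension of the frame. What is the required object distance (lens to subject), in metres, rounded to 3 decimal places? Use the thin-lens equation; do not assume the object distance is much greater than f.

Magnification m = w/W = dᵢ/dₒ; combined with 1/f = 1/dₒ + 1/dᵢ this gives dₒ = f·(1 + W/w).
dₒ = 53.1 mm × (1 + 467/7.6) = 53.1 × 62.4474 ≈ 3315.955 mm = 3.31596 m.

3.316 m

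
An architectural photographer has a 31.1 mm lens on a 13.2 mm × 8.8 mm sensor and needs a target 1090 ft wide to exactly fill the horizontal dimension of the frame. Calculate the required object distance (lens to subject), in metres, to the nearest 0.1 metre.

W: 1090 ft × 304.8 mm/ft = 332231.99 mm.
Magnification m = w/W = dᵢ/dₒ; combined with 1/f = 1/dₒ + 1/dᵢ this gives dₒ = f·(1 + W/w).
dₒ = 31.1 mm × (1 + 332232/13.2) = 31.1 × 25170.0901 ≈ 782789.802 mm = 782.79 m.

782.8 m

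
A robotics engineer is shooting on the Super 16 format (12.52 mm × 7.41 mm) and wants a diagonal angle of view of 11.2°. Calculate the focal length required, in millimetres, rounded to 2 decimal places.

74.19 mm

Sensor diagonal = √(12.52² + 7.41²) = √211.6585 ≈ 14.5485 mm.
From α = 2·arctan(d/2f) we get f = d / (2·tan(α/2)).
With d = 14.5485 mm and α/2 = 5.6°, tan(α/2) ≈ 0.09805, so f ≈ 14.5485 / 0.19610 ≈ 74.1885 mm.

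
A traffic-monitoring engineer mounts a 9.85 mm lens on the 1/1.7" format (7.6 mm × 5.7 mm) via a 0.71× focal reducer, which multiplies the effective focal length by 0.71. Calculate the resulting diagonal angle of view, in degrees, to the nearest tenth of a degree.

Effective focal length f = 9.85 × 0.71 = 6.9935 mm.
Sensor diagonal = √(7.6² + 5.7²) = √90.2500 ≈ 9.5000 mm.
α = 2·arctan(9.500 / (2 × 6.9935)) = 2·arctan(0.67920) ≈ 68.3689°.

68.4°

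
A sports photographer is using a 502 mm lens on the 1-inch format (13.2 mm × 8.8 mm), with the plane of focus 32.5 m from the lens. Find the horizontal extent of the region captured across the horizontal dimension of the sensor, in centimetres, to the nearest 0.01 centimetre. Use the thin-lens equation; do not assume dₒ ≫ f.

84.14 cm

dₒ: 32.5 m = 32500 mm.
Similar triangles through the lens centre give W/dₒ = w/dᵢ; with 1/f = 1/dₒ + 1/dᵢ this gives W = w·(dₒ − f)/f.
W = 13.2 mm × (32500 − 502) / 502 = 13.2 × 63.7410 ≈ 841.382 mm = 84.1382 cm.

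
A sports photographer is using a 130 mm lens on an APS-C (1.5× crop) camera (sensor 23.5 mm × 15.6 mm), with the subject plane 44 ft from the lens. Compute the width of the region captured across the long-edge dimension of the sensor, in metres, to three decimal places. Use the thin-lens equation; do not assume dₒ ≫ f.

dₒ: 44 ft × 304.8 mm/ft = 13411.20 mm.
Similar triangles through the lens centre give W/dₒ = w/dᵢ; with 1/f = 1/dₒ + 1/dᵢ this gives W = w·(dₒ − f)/f.
W = 23.5 mm × (13411.2 − 130) / 130 = 23.5 × 102.1631 ≈ 2400.832 mm = 2.40083 m.

2.401 m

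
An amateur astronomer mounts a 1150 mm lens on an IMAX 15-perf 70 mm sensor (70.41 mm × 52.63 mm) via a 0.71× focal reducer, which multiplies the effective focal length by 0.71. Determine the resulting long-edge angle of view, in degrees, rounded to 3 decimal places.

Effective focal length f = 1150 × 0.71 = 816.5 mm.
α = 2·arctan(70.41 / (2 × 816.5)) = 2·arctan(0.04312) ≈ 4.9378°.

4.938°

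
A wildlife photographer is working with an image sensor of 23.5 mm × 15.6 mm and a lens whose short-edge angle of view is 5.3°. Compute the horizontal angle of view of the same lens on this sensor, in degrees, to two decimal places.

From the short-edge AOV: f = 15.6 / (2·tan(2.65°)) = 15.6 / 0.09257 ≈ 168.5239 mm.
Horizontal AOV = 2·arctan(23.5 / (2 × 168.5239)) = 2·arctan(0.06972) ≈ 7.9768°.

7.98°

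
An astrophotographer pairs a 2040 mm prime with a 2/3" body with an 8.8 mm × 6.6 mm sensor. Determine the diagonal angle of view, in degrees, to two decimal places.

0.31°

Sensor diagonal = √(8.8² + 6.6²) = √121.0000 ≈ 11.0000 mm.
Angle of view α = 2·arctan(d/2f) with d = 11.0000 mm and f = 2040 mm.
d/2f = 0.00270; arctan(0.00270) ≈ 0.1545°, so α ≈ 0.3089°.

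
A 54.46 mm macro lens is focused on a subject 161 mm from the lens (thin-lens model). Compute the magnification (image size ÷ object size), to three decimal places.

Thin lens: 1/f = 1/dₒ + 1/dᵢ → 1/dᵢ = 1/54.46 − 1/161 = 0.0121509 mm⁻¹, so dᵢ ≈ 82.2983 mm.
Magnification m = dᵢ/dₒ = 82.2983/161 ≈ 0.51117.

0.511×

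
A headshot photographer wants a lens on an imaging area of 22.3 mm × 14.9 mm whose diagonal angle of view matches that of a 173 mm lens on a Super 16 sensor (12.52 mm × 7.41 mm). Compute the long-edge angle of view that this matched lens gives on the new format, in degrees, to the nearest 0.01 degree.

4.00°

Sensor diagonal = √(12.52² + 7.41²) = √211.6585 ≈ 14.5485 mm.
Sensor diagonal = √(22.3² + 14.9²) = √719.3000 ≈ 26.8198 mm.
Equal diagonal AOV ⇒ f₂ = f₁ · 26.8198/14.5485 = 173 × 1.84347 ≈ 318.9211 mm.
Long-edge AOV on the new format = 2·arctan(22.3 / (2 × 318.9211)) = 2·arctan(0.03496) ≈ 4.0047°.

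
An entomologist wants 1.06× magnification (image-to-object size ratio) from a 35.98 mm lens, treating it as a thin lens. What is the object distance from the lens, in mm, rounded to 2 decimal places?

With m = dᵢ/dₒ and 1/f = 1/dₒ + 1/dᵢ, substituting dᵢ = m·dₒ gives 1/f = (1 + 1/m)/dₒ, hence dₒ = f·(1 + 1/m).
dₒ = 35.98 × (1 + 1/1.06) = 35.98 × 1.94340 ≈ 69.923 mm.

69.92 mm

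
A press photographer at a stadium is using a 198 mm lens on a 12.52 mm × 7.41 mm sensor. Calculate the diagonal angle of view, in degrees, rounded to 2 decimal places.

4.21°

Sensor diagonal = √(12.52² + 7.41²) = √211.6585 ≈ 14.5485 mm.
Angle of view α = 2·arctan(d/2f) with d = 14.5485 mm and f = 198 mm.
d/2f = 0.03674; arctan(0.03674) ≈ 2.1040°, so α ≈ 4.2080°.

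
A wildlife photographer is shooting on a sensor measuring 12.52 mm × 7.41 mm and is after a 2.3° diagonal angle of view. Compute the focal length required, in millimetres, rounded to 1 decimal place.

362.4 mm

Sensor diagonal = √(12.52² + 7.41²) = √211.6585 ≈ 14.5485 mm.
From α = 2·arctan(d/2f) we get f = d / (2·tan(α/2)).
With d = 14.5485 mm and α/2 = 1.15°, tan(α/2) ≈ 0.02007, so f ≈ 14.5485 / 0.04015 ≈ 362.3717 mm.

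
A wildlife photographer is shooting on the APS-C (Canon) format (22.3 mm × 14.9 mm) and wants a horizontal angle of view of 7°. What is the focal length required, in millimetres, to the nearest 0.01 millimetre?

182.30 mm

From α = 2·arctan(w/2f) we get f = w / (2·tan(α/2)).
With w = 22.3 mm and α/2 = 3.5°, tan(α/2) ≈ 0.06116, so f ≈ 22.3 / 0.12233 ≈ 182.3009 mm.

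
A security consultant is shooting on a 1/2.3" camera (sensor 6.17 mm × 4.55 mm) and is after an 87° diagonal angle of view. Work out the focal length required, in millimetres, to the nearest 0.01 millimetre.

4.04 mm

Sensor diagonal = √(6.17² + 4.55²) = √58.7714 ≈ 7.6663 mm.
From α = 2·arctan(d/2f) we get f = d / (2·tan(α/2)).
With d = 7.6663 mm and α/2 = 43.5°, tan(α/2) ≈ 0.94896, so f ≈ 7.6663 / 1.89793 ≈ 4.0393 mm.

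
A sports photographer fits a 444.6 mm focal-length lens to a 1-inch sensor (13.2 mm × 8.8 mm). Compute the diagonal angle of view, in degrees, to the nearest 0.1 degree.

Sensor diagonal = √(13.2² + 8.8²) = √251.6800 ≈ 15.8644 mm.
Angle of view α = 2·arctan(d/2f) with d = 15.8644 mm and f = 444.6 mm.
d/2f = 0.01784; arctan(0.01784) ≈ 1.0221°, so α ≈ 2.0442°.

2.0°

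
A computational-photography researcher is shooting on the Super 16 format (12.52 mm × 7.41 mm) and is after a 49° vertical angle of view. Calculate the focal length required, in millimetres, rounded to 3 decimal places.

8.130 mm

From α = 2·arctan(h/2f) we get f = h / (2·tan(α/2)).
With h = 7.41 mm and α/2 = 24.5°, tan(α/2) ≈ 0.45573, so f ≈ 7.41 / 0.91145 ≈ 8.1299 mm.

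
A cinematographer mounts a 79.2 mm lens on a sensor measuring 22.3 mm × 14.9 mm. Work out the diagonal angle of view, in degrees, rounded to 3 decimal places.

Sensor diagonal = √(22.3² + 14.9²) = √719.3000 ≈ 26.8198 mm.
Angle of view α = 2·arctan(d/2f) with d = 26.8198 mm and f = 79.2 mm.
d/2f = 0.16932; arctan(0.16932) ≈ 9.6100°, so α ≈ 19.2200°.

19.220°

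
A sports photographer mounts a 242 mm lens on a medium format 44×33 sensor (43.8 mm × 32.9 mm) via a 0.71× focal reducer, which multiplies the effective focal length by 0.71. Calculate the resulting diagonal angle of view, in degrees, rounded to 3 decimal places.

18.115°

Effective focal length f = 242 × 0.71 = 171.82 mm.
Sensor diagonal = √(43.8² + 32.9²) = √3000.8500 ≈ 54.7800 mm.
α = 2·arctan(54.780 / (2 × 171.82)) = 2·arctan(0.15941) ≈ 18.1147°.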